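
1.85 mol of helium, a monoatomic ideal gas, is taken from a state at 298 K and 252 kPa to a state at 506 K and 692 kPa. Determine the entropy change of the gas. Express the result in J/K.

ΔS = 4.82 J/K

ΔS = nC_p ln(T₂/T₁) − nR ln(P₂/P₁), with C_p = 5R/2 = 20.79 J mol⁻¹ K⁻¹ for a monoatomic ideal gas.
ΔS = 1.85 × [20.79 × ln(506/298) − 8.314 × ln(692/252)] = 4.82 J/K.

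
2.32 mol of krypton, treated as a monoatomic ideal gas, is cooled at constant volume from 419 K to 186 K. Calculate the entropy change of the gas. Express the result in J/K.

ΔS = -23.5 J/K

At constant volume, ΔS = nC_V ln(T₂/T₁) with C_V = 3R/2 = 12.47 J mol⁻¹ K⁻¹.
ΔS = 2.32 × 12.47 × ln(186/419) = -23.5 J/K.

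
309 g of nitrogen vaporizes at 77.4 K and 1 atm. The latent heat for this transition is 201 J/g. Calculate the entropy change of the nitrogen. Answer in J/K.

ΔS = 802 J/K

Heat absorbed by the substance: Q = mL = 309 × 201 = 62109 J.
At constant T, ΔS = Q_rev/T = 62109 / 77.4 = 802 J/K.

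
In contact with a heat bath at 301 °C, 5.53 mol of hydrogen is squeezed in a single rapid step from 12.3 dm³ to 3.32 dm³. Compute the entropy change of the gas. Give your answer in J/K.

ΔS_gas = -60.2 J/K

Entropy is a state function, so ΔS_gas depends only on the end states.
For an isothermal ideal gas ΔS_gas = nR ln(V₂/V₁) = 5.53 × 8.314 × ln(3.32/12.3) = -60.2 J/K.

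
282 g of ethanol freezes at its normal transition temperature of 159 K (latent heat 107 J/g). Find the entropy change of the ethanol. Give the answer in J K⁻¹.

ΔS = -190 J/K

Heat released by the substance: Q = −mL = −282 × 107 = −30174 J.
At constant T, ΔS = Q_rev/T = −30174 / 159 = -190 J/K.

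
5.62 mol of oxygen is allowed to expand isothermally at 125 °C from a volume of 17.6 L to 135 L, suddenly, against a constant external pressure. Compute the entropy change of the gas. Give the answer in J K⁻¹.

ΔS_gas = 95.2 J/K

Entropy is a state function, so ΔS_gas depends only on the end states.
For an isothermal ideal gas ΔS_gas = nR ln(V₂/V₁) = 5.62 × 8.314 × ln(135/17.6) = 95.2 J/K.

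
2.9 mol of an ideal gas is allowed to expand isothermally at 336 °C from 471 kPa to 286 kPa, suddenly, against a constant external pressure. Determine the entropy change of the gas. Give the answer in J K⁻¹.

Entropy is a state function, so ΔS_gas depends only on the end states.
For an isothermal ideal gas ΔS_gas = nR ln(P₁/P₂) = 2.9 × 8.314 × ln(471/286) = 12 J/K.

ΔS_gas = 12 J/K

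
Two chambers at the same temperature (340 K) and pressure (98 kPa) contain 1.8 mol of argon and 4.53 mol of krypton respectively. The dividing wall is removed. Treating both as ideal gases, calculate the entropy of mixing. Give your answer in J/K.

ΔS_mix = 31.4 J/K

Mole fractions: x_A = 1.8/6.33 = 0.284, x_B = 0.716.
ΔS_mix = −R(n_A ln x_A + n_B ln x_B) = −8.314 × (1.8 ln 0.284 + 4.53 ln 0.716) = 31.4 J/K.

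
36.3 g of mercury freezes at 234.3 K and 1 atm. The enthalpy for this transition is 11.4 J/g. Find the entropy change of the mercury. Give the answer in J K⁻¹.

ΔS = -1.77 J/K

Heat released by the substance: Q = −mL = −36.3 × 11.4 = −413.82 J.
At constant T, ΔS = Q_rev/T = −413.82 / 234.3 = -1.77 J/K.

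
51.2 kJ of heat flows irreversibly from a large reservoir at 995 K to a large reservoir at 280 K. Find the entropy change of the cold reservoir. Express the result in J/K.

ΔS_cold = 183 J/K

The cold reservoir gains heat Q, so ΔS_cold = +Q/T_C = 51200/280 = 183 J/K.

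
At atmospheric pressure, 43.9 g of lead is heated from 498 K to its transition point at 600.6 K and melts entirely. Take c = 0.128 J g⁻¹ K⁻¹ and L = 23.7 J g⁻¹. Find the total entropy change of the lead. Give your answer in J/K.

Warming step: ΔS₁ = m c ln(T_tr/T_i) = 43.9 × 0.128 × ln(600.6/498) = 1.0526 J/K.
Phase change: ΔS₂ = +mL/T_tr = 43.9 × 23.7 / 600.6 = 1.7323 J/K.
ΔS_total = (1.0526) + (1.7323) = 2.78 J/K.

ΔS = 2.78 J/K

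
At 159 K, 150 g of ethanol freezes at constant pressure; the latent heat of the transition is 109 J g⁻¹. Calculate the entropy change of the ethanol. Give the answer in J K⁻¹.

ΔS = -103 J/K

Heat released by the substance: Q = −mL = −150 × 109 = −16350 J.
At constant T, ΔS = Q_rev/T = −16350 / 159 = -103 J/K.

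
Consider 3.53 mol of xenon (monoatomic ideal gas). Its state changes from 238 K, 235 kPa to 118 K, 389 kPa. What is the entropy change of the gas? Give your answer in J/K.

ΔS = -66.3 J/K

ΔS = nC_p ln(T₂/T₁) − nR ln(P₂/P₁), with C_p = 5R/2 = 20.79 J mol⁻¹ K⁻¹ for a monoatomic ideal gas.
ΔS = 3.53 × [20.79 × ln(118/238) − 8.314 × ln(389/235)] = -66.3 J/K.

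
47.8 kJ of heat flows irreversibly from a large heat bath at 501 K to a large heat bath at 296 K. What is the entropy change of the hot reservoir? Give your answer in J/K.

ΔS_hot = -95.4 J/K

The hot reservoir loses heat Q, so ΔS_hot = −Q/T_H = −47800/501 = -95.4 J/K.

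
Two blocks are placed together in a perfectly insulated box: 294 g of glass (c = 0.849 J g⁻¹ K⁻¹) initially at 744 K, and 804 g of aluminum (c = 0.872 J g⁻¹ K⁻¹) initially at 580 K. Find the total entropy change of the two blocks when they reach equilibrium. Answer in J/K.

ΔS_total = 5.93 J/K

Energy balance: T_f = (m₁c₁T₁ + m₂c₂T₂)/(m₁c₁ + m₂c₂) = 623.06 K.
ΔS₁ = m₁c₁ ln(T_f/T₁) = 249.606 × ln(623.06/744) = -44.28 J/K.
ΔS₂ = m₂c₂ ln(T_f/T₂) = 701.088 × ln(623.06/580) = 50.21 J/K.
ΔS_total = -44.28 + 50.21 = 5.93 J/K.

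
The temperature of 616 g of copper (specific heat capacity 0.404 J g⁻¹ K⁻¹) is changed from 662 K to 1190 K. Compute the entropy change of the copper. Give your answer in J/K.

ΔS = 146 J/K

ΔS = ∫dQ_rev/T = m c ln(T₂/T₁) = 616 × 0.404 × ln(1190/662) = 146 J/K.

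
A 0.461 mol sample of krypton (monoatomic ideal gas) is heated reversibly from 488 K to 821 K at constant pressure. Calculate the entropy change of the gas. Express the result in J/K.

ΔS = 4.98 J/K

At constant pressure, ΔS = nC_p ln(T₂/T₁) with C_p = 5R/2 = 20.79 J mol⁻¹ K⁻¹.
ΔS = 0.461 × 20.79 × ln(821/488) = 4.98 J/K.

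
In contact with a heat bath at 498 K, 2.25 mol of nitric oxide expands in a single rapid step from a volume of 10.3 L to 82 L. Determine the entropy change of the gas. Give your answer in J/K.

Entropy is a state function, so ΔS_gas depends only on the end states.
For an isothermal ideal gas ΔS_gas = nR ln(V₂/V₁) = 2.25 × 8.314 × ln(82/10.3) = 38.8 J/K.

ΔS_gas = 38.8 J/K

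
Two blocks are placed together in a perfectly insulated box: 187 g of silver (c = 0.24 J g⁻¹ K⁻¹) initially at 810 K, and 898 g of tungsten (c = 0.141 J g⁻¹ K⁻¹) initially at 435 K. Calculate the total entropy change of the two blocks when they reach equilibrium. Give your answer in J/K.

ΔS_total = 6.99 J/K

Energy balance: T_f = (m₁c₁T₁ + m₂c₂T₂)/(m₁c₁ + m₂c₂) = 533.14 K.
ΔS₁ = m₁c₁ ln(T_f/T₁) = 44.88 × ln(533.14/810) = -18.77 J/K.
ΔS₂ = m₂c₂ ln(T_f/T₂) = 126.618 × ln(533.14/435) = 25.76 J/K.
ΔS_total = -18.77 + 25.76 = 6.99 J/K.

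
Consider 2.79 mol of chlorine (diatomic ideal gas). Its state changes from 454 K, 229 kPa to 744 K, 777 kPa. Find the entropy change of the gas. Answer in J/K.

ΔS = nC_p ln(T₂/T₁) − nR ln(P₂/P₁), with C_p = 7R/2 = 29.1 J mol⁻¹ K⁻¹ for a diatomic ideal gas.
ΔS = 2.79 × [29.1 × ln(744/454) − 8.314 × ln(777/229)] = 11.8 J/K.

ΔS = 11.8 J/K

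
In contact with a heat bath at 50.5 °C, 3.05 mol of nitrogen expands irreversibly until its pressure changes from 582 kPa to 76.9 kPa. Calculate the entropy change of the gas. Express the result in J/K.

ΔS_gas = 51.3 J/K

Entropy is a state function, so ΔS_gas depends only on the end states.
For an isothermal ideal gas ΔS_gas = nR ln(P₁/P₂) = 3.05 × 8.314 × ln(582/76.9) = 51.3 J/K.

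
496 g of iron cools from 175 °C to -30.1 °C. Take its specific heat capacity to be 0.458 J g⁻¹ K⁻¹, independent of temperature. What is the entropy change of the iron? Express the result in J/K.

In kelvin: T₁ = 448.15 K, T₂ = 243.05 K. ΔS = ∫dQ_rev/T = m c ln(T₂/T₁) = 496 × 0.458 × ln(243.05/448.15) = -139 J/K.

ΔS = -139 J/K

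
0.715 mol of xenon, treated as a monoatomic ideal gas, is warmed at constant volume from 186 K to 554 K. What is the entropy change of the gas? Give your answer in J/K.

ΔS = 9.73 J/K

At constant volume, ΔS = nC_V ln(T₂/T₁) with C_V = 3R/2 = 12.47 J mol⁻¹ K⁻¹.
ΔS = 0.715 × 12.47 × ln(554/186) = 9.73 J/K.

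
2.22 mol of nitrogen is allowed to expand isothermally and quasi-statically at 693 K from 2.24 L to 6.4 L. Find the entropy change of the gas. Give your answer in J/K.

ΔS_gas = 19.4 J/K

For an isothermal ideal gas ΔS_gas = nR ln(V₂/V₁) = 2.22 × 8.314 × ln(6.4/2.24) = 19.4 J/K.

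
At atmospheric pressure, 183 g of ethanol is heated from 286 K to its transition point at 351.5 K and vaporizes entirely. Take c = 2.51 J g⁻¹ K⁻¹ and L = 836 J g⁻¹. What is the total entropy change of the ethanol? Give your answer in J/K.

Warming step: ΔS₁ = m c ln(T_tr/T_i) = 183 × 2.51 × ln(351.5/286) = 94.72 J/K.
Phase change: ΔS₂ = +mL/T_tr = 183 × 836 / 351.5 = 435.2 J/K.
ΔS_total = (94.72) + (435.2) = 530 J/K.

ΔS = 530 J/K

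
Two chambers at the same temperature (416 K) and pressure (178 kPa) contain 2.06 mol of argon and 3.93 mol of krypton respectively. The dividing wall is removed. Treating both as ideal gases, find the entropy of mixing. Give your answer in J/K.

Mole fractions: x_A = 2.06/5.99 = 0.344, x_B = 0.656.
ΔS_mix = −R(n_A ln x_A + n_B ln x_B) = −8.314 × (2.06 ln 0.344 + 3.93 ln 0.656) = 32.1 J/K.

ΔS_mix = 32.1 J/K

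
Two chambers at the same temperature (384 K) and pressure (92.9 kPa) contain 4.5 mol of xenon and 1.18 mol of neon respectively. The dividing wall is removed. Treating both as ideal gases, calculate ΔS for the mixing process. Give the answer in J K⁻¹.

ΔS_mix = 24.1 J/K

Mole fractions: x_A = 4.5/5.68 = 0.792, x_B = 0.208.
ΔS_mix = −R(n_A ln x_A + n_B ln x_B) = −8.314 × (4.5 ln 0.792 + 1.18 ln 0.208) = 24.1 J/K.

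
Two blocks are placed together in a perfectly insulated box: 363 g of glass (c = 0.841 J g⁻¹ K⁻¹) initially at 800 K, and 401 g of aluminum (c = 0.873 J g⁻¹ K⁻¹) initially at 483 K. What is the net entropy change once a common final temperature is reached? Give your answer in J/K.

ΔS_total = 20.8 J/K

Energy balance: T_f = (m₁c₁T₁ + m₂c₂T₂)/(m₁c₁ + m₂c₂) = 630.67 K.
ΔS₁ = m₁c₁ ln(T_f/T₁) = 305.283 × ln(630.67/800) = -72.61 J/K.
ΔS₂ = m₂c₂ ln(T_f/T₂) = 350.073 × ln(630.67/483) = 93.39 J/K.
ΔS_total = -72.61 + 93.39 = 20.8 J/K.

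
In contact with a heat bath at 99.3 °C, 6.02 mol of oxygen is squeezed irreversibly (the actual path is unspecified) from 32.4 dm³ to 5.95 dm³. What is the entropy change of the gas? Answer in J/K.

ΔS_gas = -84.8 J/K

Entropy is a state function, so ΔS_gas depends only on the end states.
For an isothermal ideal gas ΔS_gas = nR ln(V₂/V₁) = 6.02 × 8.314 × ln(5.95/32.4) = -84.8 J/K.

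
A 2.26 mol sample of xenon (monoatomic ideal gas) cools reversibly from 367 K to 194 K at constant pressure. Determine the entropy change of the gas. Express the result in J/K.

ΔS = -29.9 J/K

At constant pressure, ΔS = nC_p ln(T₂/T₁) with C_p = 5R/2 = 20.79 J mol⁻¹ K⁻¹.
ΔS = 2.26 × 20.79 × ln(194/367) = -29.9 J/K.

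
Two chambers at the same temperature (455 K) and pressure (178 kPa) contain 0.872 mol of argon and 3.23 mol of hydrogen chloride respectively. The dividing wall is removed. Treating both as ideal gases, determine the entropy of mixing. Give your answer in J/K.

ΔS_mix = 17.6 J/K

Mole fractions: x_A = 0.872/4.1 = 0.213, x_B = 0.787.
ΔS_mix = −R(n_A ln x_A + n_B ln x_B) = −8.314 × (0.872 ln 0.213 + 3.23 ln 0.787) = 17.6 J/K.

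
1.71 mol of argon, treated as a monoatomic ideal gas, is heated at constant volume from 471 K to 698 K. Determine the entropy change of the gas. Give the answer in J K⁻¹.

At constant volume, ΔS = nC_V ln(T₂/T₁) with C_V = 3R/2 = 12.47 J mol⁻¹ K⁻¹.
ΔS = 1.71 × 12.47 × ln(698/471) = 8.39 J/K.

ΔS = 8.39 J/K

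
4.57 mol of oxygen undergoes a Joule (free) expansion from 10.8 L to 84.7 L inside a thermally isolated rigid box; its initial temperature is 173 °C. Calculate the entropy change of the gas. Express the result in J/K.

For an ideal gas in free expansion Q = 0 and W = 0, so T is unchanged.
Entropy is a state function; using a reversible isothermal path, ΔS_gas = nR ln(V₂/V₁) = 4.57 × 8.314 × ln(84.7/10.8) = 78.3 J/K.

ΔS_gas = 78.3 J/K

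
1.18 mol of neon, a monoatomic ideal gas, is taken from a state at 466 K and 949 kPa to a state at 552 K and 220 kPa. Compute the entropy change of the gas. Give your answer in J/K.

ΔS = 18.5 J/K

ΔS = nC_p ln(T₂/T₁) − nR ln(P₂/P₁), with C_p = 5R/2 = 20.79 J mol⁻¹ K⁻¹ for a monoatomic ideal gas.
ΔS = 1.18 × [20.79 × ln(552/466) − 8.314 × ln(220/949)] = 18.5 J/K.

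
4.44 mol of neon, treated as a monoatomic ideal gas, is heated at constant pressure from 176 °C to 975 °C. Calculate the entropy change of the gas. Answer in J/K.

ΔS = 94.3 J/K

In kelvin: T₁ = 449.15 K, T₂ = 1248.15 K. At constant pressure, ΔS = nC_p ln(T₂/T₁) with C_p = 5R/2 = 20.79 J mol⁻¹ K⁻¹.
ΔS = 4.44 × 20.79 × ln(1248.15/449.15) = 94.3 J/K.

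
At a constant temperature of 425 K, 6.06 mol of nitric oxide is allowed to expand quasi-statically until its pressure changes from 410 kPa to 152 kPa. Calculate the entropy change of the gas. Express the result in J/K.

ΔS_gas = 50 J/K

For an isothermal ideal gas ΔS_gas = nR ln(P₁/P₂) = 6.06 × 8.314 × ln(410/152) = 50 J/K.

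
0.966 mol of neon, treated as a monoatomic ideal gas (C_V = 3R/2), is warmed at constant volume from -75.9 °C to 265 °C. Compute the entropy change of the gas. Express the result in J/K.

In kelvin: T₁ = 197.25 K, T₂ = 538.15 K. At constant volume, ΔS = nC_V ln(T₂/T₁) with C_V = 3R/2 = 12.47 J mol⁻¹ K⁻¹.
ΔS = 0.966 × 12.47 × ln(538.15/197.25) = 12.1 J/K.

ΔS = 12.1 J/K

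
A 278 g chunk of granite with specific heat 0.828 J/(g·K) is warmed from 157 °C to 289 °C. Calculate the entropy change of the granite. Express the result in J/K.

In kelvin: T₁ = 430.15 K, T₂ = 562.15 K. ΔS = ∫dQ_rev/T = m c ln(T₂/T₁) = 278 × 0.828 × ln(562.15/430.15) = 61.6 J/K.

ΔS = 61.6 J/K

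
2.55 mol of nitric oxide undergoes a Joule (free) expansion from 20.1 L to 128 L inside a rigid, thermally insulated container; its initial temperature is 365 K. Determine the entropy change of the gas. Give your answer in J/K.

ΔS_gas = 39.2 J/K

No heat is exchanged and no work is done, so the ideal-gas temperature stays constant.
Entropy is a state function; using a reversible isothermal path, ΔS_gas = nR ln(V₂/V₁) = 2.55 × 8.314 × ln(128/20.1) = 39.2 J/K.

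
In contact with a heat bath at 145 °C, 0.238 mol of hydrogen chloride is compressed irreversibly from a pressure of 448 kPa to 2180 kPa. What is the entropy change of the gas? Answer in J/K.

Entropy is a state function, so ΔS_gas depends only on the end states.
For an isothermal ideal gas ΔS_gas = nR ln(P₁/P₂) = 0.238 × 8.314 × ln(448/2180) = -3.13 J/K.

ΔS_gas = -3.13 J/K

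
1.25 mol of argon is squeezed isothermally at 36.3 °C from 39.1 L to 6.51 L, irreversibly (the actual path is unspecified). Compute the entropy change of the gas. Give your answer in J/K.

Entropy is a state function, so ΔS_gas depends only on the end states.
For an isothermal ideal gas ΔS_gas = nR ln(V₂/V₁) = 1.25 × 8.314 × ln(6.51/39.1) = -18.6 J/K.

ΔS_gas = -18.6 J/K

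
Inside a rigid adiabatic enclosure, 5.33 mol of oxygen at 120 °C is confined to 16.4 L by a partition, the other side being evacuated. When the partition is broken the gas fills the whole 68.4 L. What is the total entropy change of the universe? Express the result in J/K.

ΔS_universe = 63.3 J/K

For an ideal gas in free expansion Q = 0 and W = 0, so T is unchanged.
Entropy is a state function; using a reversible isothermal path, ΔS_gas = nR ln(V₂/V₁) = 5.33 × 8.314 × ln(68.4/16.4) = 63.3 J/K.
The insulated surroundings exchange no heat, so ΔS_surr = 0 and ΔS_universe = ΔS_gas.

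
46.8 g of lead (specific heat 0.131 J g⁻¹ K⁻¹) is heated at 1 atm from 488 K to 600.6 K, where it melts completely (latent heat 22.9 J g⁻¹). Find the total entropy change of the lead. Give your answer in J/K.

Warming step: ΔS₁ = m c ln(T_tr/T_i) = 46.8 × 0.131 × ln(600.6/488) = 1.273 J/K.
Phase change: ΔS₂ = +mL/T_tr = 46.8 × 22.9 / 600.6 = 1.784 J/K.
ΔS_total = (1.273) + (1.784) = 3.06 J/K.

ΔS = 3.06 J/K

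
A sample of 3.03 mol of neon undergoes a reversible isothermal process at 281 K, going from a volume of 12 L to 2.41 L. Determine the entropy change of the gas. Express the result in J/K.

For an isothermal ideal gas ΔS_gas = nR ln(V₂/V₁) = 3.03 × 8.314 × ln(2.41/12) = -40.4 J/K.

ΔS_gas = -40.4 J/K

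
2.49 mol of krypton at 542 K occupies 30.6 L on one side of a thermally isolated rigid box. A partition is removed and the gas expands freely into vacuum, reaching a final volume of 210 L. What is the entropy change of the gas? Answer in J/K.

ΔS_gas = 39.9 J/K

No heat is exchanged and no work is done, so the ideal-gas temperature stays constant.
Entropy is a state function; using a reversible isothermal path, ΔS_gas = nR ln(V₂/V₁) = 2.49 × 8.314 × ln(210/30.6) = 39.9 J/K.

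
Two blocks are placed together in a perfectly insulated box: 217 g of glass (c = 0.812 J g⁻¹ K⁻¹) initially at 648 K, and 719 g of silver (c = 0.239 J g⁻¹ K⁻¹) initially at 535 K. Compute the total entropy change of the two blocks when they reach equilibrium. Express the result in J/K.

Energy balance: T_f = (m₁c₁T₁ + m₂c₂T₂)/(m₁c₁ + m₂c₂) = 592.21 K.
ΔS₁ = m₁c₁ ln(T_f/T₁) = 176.204 × ln(592.21/648) = -15.864 J/K.
ΔS₂ = m₂c₂ ln(T_f/T₂) = 171.841 × ln(592.21/535) = 17.458 J/K.
ΔS_total = -15.864 + 17.458 = 1.59 J/K.

ΔS_total = 1.59 J/K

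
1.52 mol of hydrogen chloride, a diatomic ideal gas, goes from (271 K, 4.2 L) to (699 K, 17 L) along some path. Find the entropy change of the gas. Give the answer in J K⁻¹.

Entropy is a state function: ΔS = nC_V ln(T₂/T₁) + nR ln(V₂/V₁), with C_V = 5R/2 = 20.79 J mol⁻¹ K⁻¹ for a diatomic ideal gas.
ΔS = 1.52 × [20.79 × ln(699/271) + 8.314 × ln(17/4.2)] = 47.6 J/K.

ΔS = 47.6 J/K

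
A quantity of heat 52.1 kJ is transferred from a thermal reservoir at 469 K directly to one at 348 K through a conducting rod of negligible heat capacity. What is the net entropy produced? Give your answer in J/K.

ΔS_hot = −Q/T_H = −52100/469 = -111.1 J/K and ΔS_cold = +Q/T_C = 52100/348 = 149.7 J/K.
ΔS_total = -111.1 + 149.7 = 38.6 J/K, positive as the second law requires.

ΔS_total = 38.6 J/K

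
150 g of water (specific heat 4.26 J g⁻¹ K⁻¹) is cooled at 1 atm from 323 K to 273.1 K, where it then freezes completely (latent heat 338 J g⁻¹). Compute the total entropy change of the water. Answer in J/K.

Cooling step: ΔS₁ = m c ln(T_tr/T_i) = 150 × 4.26 × ln(273.1/323) = -107.2 J/K.
Phase change: ΔS₂ = −mL/T_tr = −150 × 338 / 273.1 = -185.6 J/K.
ΔS_total = (-107.2) + (-185.6) = -293 J/K.

ΔS = -293 J/K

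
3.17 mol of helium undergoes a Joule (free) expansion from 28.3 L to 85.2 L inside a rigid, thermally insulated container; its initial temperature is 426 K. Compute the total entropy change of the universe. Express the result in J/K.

ΔS_universe = 29 J/K

For an ideal gas in free expansion Q = 0 and W = 0, so T is unchanged.
Entropy is a state function; using a reversible isothermal path, ΔS_gas = nR ln(V₂/V₁) = 3.17 × 8.314 × ln(85.2/28.3) = 29 J/K.
The insulated surroundings exchange no heat, so ΔS_surr = 0 and ΔS_universe = ΔS_gas.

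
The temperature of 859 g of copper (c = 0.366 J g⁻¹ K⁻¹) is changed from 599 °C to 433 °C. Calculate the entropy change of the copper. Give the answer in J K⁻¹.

ΔS = -66.4 J/K

In kelvin: T₁ = 872.15 K, T₂ = 706.15 K. ΔS = ∫dQ_rev/T = m c ln(T₂/T₁) = 859 × 0.366 × ln(706.15/872.15) = -66.4 J/K.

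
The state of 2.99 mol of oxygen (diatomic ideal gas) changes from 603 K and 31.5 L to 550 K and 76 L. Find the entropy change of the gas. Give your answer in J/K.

Entropy is a state function: ΔS = nC_V ln(T₂/T₁) + nR ln(V₂/V₁), with C_V = 5R/2 = 20.79 J mol⁻¹ K⁻¹ for a diatomic ideal gas.
ΔS = 2.99 × [20.79 × ln(550/603) + 8.314 × ln(76/31.5)] = 16.2 J/K.

ΔS = 16.2 J/K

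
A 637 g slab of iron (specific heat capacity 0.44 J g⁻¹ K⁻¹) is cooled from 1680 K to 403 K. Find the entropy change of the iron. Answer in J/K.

ΔS = ∫dQ_rev/T = m c ln(T₂/T₁) = 637 × 0.44 × ln(403/1680) = -400 J/K.

ΔS = -400 J/K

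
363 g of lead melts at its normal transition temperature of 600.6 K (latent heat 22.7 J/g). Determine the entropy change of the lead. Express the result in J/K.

Heat absorbed by the substance: Q = mL = 363 × 22.7 = 8240.1 J.
At constant T, ΔS = Q_rev/T = 8240.1 / 600.6 = 13.7 J/K.

ΔS = 13.7 J/K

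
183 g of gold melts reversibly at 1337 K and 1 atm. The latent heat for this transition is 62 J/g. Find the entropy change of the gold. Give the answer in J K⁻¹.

ΔS = 8.49 J/K

Heat absorbed by the substance: Q = mL = 183 × 62 = 11346 J.
At constant T, ΔS = Q_rev/T = 11346 / 1337 = 8.49 J/K.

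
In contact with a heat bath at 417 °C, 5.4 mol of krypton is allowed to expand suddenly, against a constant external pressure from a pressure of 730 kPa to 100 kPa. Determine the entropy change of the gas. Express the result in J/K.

ΔS_gas = 89.2 J/K

Entropy is a state function, so ΔS_gas depends only on the end states.
For an isothermal ideal gas ΔS_gas = nR ln(P₁/P₂) = 5.4 × 8.314 × ln(730/100) = 89.2 J/K.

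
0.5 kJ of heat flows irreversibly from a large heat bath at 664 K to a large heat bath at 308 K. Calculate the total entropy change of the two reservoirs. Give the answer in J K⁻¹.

ΔS_hot = −Q/T_H = −500/664 = -0.753 J/K and ΔS_cold = +Q/T_C = 500/308 = 1.623 J/K.
ΔS_total = -0.753 + 1.623 = 0.87 J/K, positive as the second law requires.

ΔS_total = 0.87 J/K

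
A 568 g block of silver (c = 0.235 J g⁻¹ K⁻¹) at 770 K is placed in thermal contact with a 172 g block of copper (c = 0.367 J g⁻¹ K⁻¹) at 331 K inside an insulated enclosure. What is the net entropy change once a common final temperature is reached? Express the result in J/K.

Energy balance: T_f = (m₁c₁T₁ + m₂c₂T₂)/(m₁c₁ + m₂c₂) = 629.05 K.
ΔS₁ = m₁c₁ ln(T_f/T₁) = 133.48 × ln(629.05/770) = -26.99 J/K.
ΔS₂ = m₂c₂ ln(T_f/T₂) = 63.124 × ln(629.05/331) = 40.53 J/K.
ΔS_total = -26.99 + 40.53 = 13.5 J/K.

ΔS_total = 13.5 J/K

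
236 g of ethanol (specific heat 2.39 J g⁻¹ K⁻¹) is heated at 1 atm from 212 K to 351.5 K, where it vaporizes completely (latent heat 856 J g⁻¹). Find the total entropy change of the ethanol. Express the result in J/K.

ΔS = 860 J/K

Warming step: ΔS₁ = m c ln(T_tr/T_i) = 236 × 2.39 × ln(351.5/212) = 285.2 J/K.
Phase change: ΔS₂ = +mL/T_tr = 236 × 856 / 351.5 = 574.7 J/K.
ΔS_total = (285.2) + (574.7) = 860 J/K.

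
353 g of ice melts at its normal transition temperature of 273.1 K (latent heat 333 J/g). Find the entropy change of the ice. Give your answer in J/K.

ΔS = 430 J/K

Heat absorbed by the substance: Q = mL = 353 × 333 = 117549 J.
At constant T, ΔS = Q_rev/T = 117549 / 273.1 = 430 J/K.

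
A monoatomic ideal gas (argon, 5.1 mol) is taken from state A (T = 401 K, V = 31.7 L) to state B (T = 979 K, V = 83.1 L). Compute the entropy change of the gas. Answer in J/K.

ΔS = 97.6 J/K

Entropy is a state function: ΔS = nC_V ln(T₂/T₁) + nR ln(V₂/V₁), with C_V = 3R/2 = 12.47 J mol⁻¹ K⁻¹ for a monoatomic ideal gas.
ΔS = 5.1 × [12.47 × ln(979/401) + 8.314 × ln(83.1/31.7)] = 97.6 J/K.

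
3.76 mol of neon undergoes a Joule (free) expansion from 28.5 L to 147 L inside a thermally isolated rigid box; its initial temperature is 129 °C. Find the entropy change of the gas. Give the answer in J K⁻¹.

For an ideal gas in free expansion Q = 0 and W = 0, so T is unchanged.
Entropy is a state function; using a reversible isothermal path, ΔS_gas = nR ln(V₂/V₁) = 3.76 × 8.314 × ln(147/28.5) = 51.3 J/K.

ΔS_gas = 51.3 J/K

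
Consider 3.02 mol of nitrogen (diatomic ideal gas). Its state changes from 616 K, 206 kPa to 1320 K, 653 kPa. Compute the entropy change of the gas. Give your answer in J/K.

ΔS = nC_p ln(T₂/T₁) − nR ln(P₂/P₁), with C_p = 7R/2 = 29.1 J mol⁻¹ K⁻¹ for a diatomic ideal gas.
ΔS = 3.02 × [29.1 × ln(1320/616) − 8.314 × ln(653/206)] = 38 J/K.

ΔS = 38 J/K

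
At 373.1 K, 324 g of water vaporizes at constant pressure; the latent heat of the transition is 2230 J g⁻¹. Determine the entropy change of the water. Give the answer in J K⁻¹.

ΔS = 1940 J/K

Heat absorbed by the substance: Q = mL = 324 × 2230 = 722520 J.
At constant T, ΔS = Q_rev/T = 722520 / 373.1 = 1940 J/K.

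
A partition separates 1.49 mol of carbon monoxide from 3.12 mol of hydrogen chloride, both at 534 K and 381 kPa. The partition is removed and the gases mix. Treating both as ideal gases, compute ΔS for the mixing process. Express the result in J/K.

ΔS_mix = 24.1 J/K

Mole fractions: x_A = 1.49/4.61 = 0.323, x_B = 0.677.
ΔS_mix = −R(n_A ln x_A + n_B ln x_B) = −8.314 × (1.49 ln 0.323 + 3.12 ln 0.677) = 24.1 J/K.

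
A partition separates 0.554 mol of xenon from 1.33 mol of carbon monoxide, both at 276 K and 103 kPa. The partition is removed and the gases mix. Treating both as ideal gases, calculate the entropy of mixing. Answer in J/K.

ΔS_mix = 9.49 J/K

Mole fractions: x_A = 0.554/1.88 = 0.294, x_B = 0.706.
ΔS_mix = −R(n_A ln x_A + n_B ln x_B) = −8.314 × (0.554 ln 0.294 + 1.33 ln 0.706) = 9.49 J/K.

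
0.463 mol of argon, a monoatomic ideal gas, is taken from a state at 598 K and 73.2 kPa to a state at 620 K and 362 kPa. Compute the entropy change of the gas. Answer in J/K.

ΔS = nC_p ln(T₂/T₁) − nR ln(P₂/P₁), with C_p = 5R/2 = 20.79 J mol⁻¹ K⁻¹ for a monoatomic ideal gas.
ΔS = 0.463 × [20.79 × ln(620/598) − 8.314 × ln(362/73.2)] = -5.81 J/K.

ΔS = -5.81 J/K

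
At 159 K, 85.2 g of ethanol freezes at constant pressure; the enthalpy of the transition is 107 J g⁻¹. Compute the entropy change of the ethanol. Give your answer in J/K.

Heat released by the substance: Q = −mL = −85.2 × 107 = −9116.4 J.
At constant T, ΔS = Q_rev/T = −9116.4 / 159 = -57.3 J/K.

ΔS = -57.3 J/K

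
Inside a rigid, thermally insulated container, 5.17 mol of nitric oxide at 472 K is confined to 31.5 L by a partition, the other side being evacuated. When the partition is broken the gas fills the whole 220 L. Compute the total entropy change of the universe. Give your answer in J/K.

ΔS_universe = 83.5 J/K

For an ideal gas in free expansion Q = 0 and W = 0, so T is unchanged.
Entropy is a state function; using a reversible isothermal path, ΔS_gas = nR ln(V₂/V₁) = 5.17 × 8.314 × ln(220/31.5) = 83.5 J/K.
The insulated surroundings exchange no heat, so ΔS_surr = 0 and ΔS_universe = ΔS_gas.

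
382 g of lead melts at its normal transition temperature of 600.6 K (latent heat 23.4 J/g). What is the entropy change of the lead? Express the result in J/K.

ΔS = 14.9 J/K

Heat absorbed by the substance: Q = mL = 382 × 23.4 = 8938.8 J.
At constant T, ΔS = Q_rev/T = 8938.8 / 600.6 = 14.9 J/K.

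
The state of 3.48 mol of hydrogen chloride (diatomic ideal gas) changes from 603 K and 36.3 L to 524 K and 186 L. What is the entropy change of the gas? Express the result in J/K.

ΔS = 37.1 J/K

Entropy is a state function: ΔS = nC_V ln(T₂/T₁) + nR ln(V₂/V₁), with C_V = 5R/2 = 20.79 J mol⁻¹ K⁻¹ for a diatomic ideal gas.
ΔS = 3.48 × [20.79 × ln(524/603) + 8.314 × ln(186/36.3)] = 37.1 J/K.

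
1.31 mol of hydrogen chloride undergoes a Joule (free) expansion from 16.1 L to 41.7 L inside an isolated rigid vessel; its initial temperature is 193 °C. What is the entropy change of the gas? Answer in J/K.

ΔS_gas = 10.4 J/K

No heat is exchanged and no work is done, so the ideal-gas temperature stays constant.
Entropy is a state function; using a reversible isothermal path, ΔS_gas = nR ln(V₂/V₁) = 1.31 × 8.314 × ln(41.7/16.1) = 10.4 J/K.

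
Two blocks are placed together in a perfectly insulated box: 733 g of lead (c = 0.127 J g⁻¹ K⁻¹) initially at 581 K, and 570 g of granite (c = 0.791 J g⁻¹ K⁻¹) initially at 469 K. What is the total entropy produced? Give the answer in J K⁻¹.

ΔS_total = 1.85 J/K

Energy balance: T_f = (m₁c₁T₁ + m₂c₂T₂)/(m₁c₁ + m₂c₂) = 488.17 K.
ΔS₁ = m₁c₁ ln(T_f/T₁) = 93.091 × ln(488.17/581) = -16.21 J/K.
ΔS₂ = m₂c₂ ln(T_f/T₂) = 450.87 × ln(488.17/469) = 18.06 J/K.
ΔS_total = -16.21 + 18.06 = 1.85 J/K.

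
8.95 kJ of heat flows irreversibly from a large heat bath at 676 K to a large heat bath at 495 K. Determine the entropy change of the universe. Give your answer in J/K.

ΔS_total = 4.84 J/K

ΔS_hot = −Q/T_H = −8950/676 = -13.24 J/K and ΔS_cold = +Q/T_C = 8950/495 = 18.08 J/K.
ΔS_total = -13.24 + 18.08 = 4.84 J/K, positive as the second law requires.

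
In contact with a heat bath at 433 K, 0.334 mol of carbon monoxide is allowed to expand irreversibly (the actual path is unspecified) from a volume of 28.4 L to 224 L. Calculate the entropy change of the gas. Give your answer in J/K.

ΔS_gas = 5.73 J/K

Entropy is a state function, so ΔS_gas depends only on the end states.
For an isothermal ideal gas ΔS_gas = nR ln(V₂/V₁) = 0.334 × 8.314 × ln(224/28.4) = 5.73 J/K.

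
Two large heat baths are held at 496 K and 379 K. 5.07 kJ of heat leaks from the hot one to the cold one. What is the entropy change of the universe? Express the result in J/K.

ΔS_total = 3.16 J/K

ΔS_hot = −Q/T_H = −5070/496 = -10.22 J/K and ΔS_cold = +Q/T_C = 5070/379 = 13.38 J/K.
ΔS_total = -10.22 + 13.38 = 3.16 J/K, positive as the second law requires.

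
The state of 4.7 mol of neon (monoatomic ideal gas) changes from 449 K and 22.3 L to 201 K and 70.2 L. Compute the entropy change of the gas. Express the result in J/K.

ΔS = -2.3 J/K

Entropy is a state function: ΔS = nC_V ln(T₂/T₁) + nR ln(V₂/V₁), with C_V = 3R/2 = 12.47 J mol⁻¹ K⁻¹ for a monoatomic ideal gas.
ΔS = 4.7 × [12.47 × ln(201/449) + 8.314 × ln(70.2/22.3)] = -2.3 J/K.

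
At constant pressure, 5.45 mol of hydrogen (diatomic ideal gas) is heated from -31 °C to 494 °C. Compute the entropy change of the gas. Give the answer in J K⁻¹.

In kelvin: T₁ = 242.15 K, T₂ = 767.15 K. At constant pressure, ΔS = nC_p ln(T₂/T₁) with C_p = 7R/2 = 29.1 J mol⁻¹ K⁻¹.
ΔS = 5.45 × 29.1 × ln(767.15/242.15) = 183 J/K.

ΔS = 183 J/K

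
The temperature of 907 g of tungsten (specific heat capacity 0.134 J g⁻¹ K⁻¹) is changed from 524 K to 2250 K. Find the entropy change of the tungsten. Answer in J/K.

ΔS = ∫dQ_rev/T = m c ln(T₂/T₁) = 907 × 0.134 × ln(2250/524) = 177 J/K.

ΔS = 177 J/K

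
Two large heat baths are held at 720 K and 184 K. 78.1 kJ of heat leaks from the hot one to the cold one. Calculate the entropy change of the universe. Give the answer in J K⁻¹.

ΔS_total = 316 J/K

ΔS_hot = −Q/T_H = −78100/720 = -108.5 J/K and ΔS_cold = +Q/T_C = 78100/184 = 424.5 J/K.
ΔS_total = -108.5 + 424.5 = 316 J/K, positive as the second law requires.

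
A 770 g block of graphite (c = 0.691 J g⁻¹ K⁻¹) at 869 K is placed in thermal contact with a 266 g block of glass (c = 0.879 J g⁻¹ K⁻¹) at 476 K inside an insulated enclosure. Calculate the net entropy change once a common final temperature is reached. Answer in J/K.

ΔS_total = 26.9 J/K

Energy balance: T_f = (m₁c₁T₁ + m₂c₂T₂)/(m₁c₁ + m₂c₂) = 749.02 K.
ΔS₁ = m₁c₁ ln(T_f/T₁) = 532.07 × ln(749.02/869) = -79.052 J/K.
ΔS₂ = m₂c₂ ln(T_f/T₂) = 233.814 × ln(749.02/476) = 106 J/K.
ΔS_total = -79.052 + 106 = 26.9 J/K.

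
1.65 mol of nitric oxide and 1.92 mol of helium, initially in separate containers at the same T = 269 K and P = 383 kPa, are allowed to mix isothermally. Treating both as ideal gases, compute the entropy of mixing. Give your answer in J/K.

ΔS_mix = 20.5 J/K

Mole fractions: x_A = 1.65/3.57 = 0.462, x_B = 0.538.
ΔS_mix = −R(n_A ln x_A + n_B ln x_B) = −8.314 × (1.65 ln 0.462 + 1.92 ln 0.538) = 20.5 J/K.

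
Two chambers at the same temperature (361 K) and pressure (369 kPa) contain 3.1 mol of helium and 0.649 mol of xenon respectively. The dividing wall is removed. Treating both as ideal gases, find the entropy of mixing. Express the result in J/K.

ΔS_mix = 14.4 J/K

Mole fractions: x_A = 3.1/3.75 = 0.827, x_B = 0.173.
ΔS_mix = −R(n_A ln x_A + n_B ln x_B) = −8.314 × (3.1 ln 0.827 + 0.649 ln 0.173) = 14.4 J/K.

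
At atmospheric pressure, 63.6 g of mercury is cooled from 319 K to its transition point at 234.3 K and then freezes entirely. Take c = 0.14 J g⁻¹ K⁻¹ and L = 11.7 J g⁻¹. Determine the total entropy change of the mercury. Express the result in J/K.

ΔS = -5.92 J/K

Cooling step: ΔS₁ = m c ln(T_tr/T_i) = 63.6 × 0.14 × ln(234.3/319) = -2.748 J/K.
Phase change: ΔS₂ = −mL/T_tr = −63.6 × 11.7 / 234.3 = -3.176 J/K.
ΔS_total = (-2.748) + (-3.176) = -5.92 J/K.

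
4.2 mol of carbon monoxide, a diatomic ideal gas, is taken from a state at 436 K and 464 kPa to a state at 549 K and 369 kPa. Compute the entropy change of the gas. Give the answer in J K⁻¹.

ΔS = nC_p ln(T₂/T₁) − nR ln(P₂/P₁), with C_p = 7R/2 = 29.1 J mol⁻¹ K⁻¹ for a diatomic ideal gas.
ΔS = 4.2 × [29.1 × ln(549/436) − 8.314 × ln(369/464)] = 36.2 J/K.

ΔS = 36.2 J/K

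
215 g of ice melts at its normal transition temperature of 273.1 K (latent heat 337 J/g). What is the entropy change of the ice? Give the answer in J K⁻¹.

ΔS = 265 J/K

Heat absorbed by the substance: Q = mL = 215 × 337 = 72455 J.
At constant T, ΔS = Q_rev/T = 72455 / 273.1 = 265 J/K.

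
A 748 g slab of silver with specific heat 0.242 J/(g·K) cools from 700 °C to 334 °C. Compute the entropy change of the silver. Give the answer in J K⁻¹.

In kelvin: T₁ = 973.15 K, T₂ = 607.15 K. ΔS = ∫dQ_rev/T = m c ln(T₂/T₁) = 748 × 0.242 × ln(607.15/973.15) = -85.4 J/K.

ΔS = -85.4 J/K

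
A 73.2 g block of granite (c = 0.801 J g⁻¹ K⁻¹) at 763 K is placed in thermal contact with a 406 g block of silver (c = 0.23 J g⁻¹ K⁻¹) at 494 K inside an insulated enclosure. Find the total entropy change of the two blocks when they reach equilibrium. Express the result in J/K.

Energy balance: T_f = (m₁c₁T₁ + m₂c₂T₂)/(m₁c₁ + m₂c₂) = 597.76 K.
ΔS₁ = m₁c₁ ln(T_f/T₁) = 58.6332 × ln(597.76/763) = -14.31 J/K.
ΔS₂ = m₂c₂ ln(T_f/T₂) = 93.38 × ln(597.76/494) = 17.8 J/K.
ΔS_total = -14.31 + 17.8 = 3.49 J/K.

ΔS_total = 3.49 J/K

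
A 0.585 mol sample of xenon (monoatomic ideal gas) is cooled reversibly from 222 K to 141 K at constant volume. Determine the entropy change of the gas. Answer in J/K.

ΔS = -3.31 J/K

At constant volume, ΔS = nC_V ln(T₂/T₁) with C_V = 3R/2 = 12.47 J mol⁻¹ K⁻¹.
ΔS = 0.585 × 12.47 × ln(141/222) = -3.31 J/K.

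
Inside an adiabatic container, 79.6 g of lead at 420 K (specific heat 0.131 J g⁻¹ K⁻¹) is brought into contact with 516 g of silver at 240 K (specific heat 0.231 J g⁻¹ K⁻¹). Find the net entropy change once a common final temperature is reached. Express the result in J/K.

Energy balance: T_f = (m₁c₁T₁ + m₂c₂T₂)/(m₁c₁ + m₂c₂) = 254.48 K.
ΔS₁ = m₁c₁ ln(T_f/T₁) = 10.4276 × ln(254.48/420) = -5.225 J/K.
ΔS₂ = m₂c₂ ln(T_f/T₂) = 119.196 × ln(254.48/240) = 6.983 J/K.
ΔS_total = -5.225 + 6.983 = 1.76 J/K.

ΔS_total = 1.76 J/K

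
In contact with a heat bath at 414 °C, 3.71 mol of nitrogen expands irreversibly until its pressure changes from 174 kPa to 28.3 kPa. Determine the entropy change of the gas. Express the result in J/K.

ΔS_gas = 56 J/K

Entropy is a state function, so ΔS_gas depends only on the end states.
For an isothermal ideal gas ΔS_gas = nR ln(P₁/P₂) = 3.71 × 8.314 × ln(174/28.3) = 56 J/K.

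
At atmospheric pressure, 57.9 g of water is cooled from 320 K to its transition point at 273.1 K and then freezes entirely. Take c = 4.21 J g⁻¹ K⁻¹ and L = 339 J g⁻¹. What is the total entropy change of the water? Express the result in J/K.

Cooling step: ΔS₁ = m c ln(T_tr/T_i) = 57.9 × 4.21 × ln(273.1/320) = -38.632 J/K.
Phase change: ΔS₂ = −mL/T_tr = −57.9 × 339 / 273.1 = -71.871 J/K.
ΔS_total = (-38.632) + (-71.871) = -111 J/K.

ΔS = -111 J/K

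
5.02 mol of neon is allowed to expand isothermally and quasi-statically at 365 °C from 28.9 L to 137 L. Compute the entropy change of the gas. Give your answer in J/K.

For an isothermal ideal gas ΔS_gas = nR ln(V₂/V₁) = 5.02 × 8.314 × ln(137/28.9) = 64.9 J/K.

ΔS_gas = 64.9 J/K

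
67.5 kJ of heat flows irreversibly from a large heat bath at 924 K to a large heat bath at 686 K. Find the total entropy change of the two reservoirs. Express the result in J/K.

ΔS_hot = −Q/T_H = −67500/924 = -73.052 J/K and ΔS_cold = +Q/T_C = 67500/686 = 98.397 J/K.
ΔS_total = -73.052 + 98.397 = 25.3 J/K, positive as the second law requires.

ΔS_total = 25.3 J/K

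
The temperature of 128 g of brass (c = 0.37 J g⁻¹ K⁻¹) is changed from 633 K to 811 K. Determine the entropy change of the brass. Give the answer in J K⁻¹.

ΔS = ∫dQ_rev/T = m c ln(T₂/T₁) = 128 × 0.37 × ln(811/633) = 11.7 J/K.

ΔS = 11.7 J/K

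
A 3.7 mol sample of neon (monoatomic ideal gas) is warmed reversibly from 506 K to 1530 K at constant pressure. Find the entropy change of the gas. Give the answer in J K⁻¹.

ΔS = 85.1 J/K

At constant pressure, ΔS = nC_p ln(T₂/T₁) with C_p = 5R/2 = 20.79 J mol⁻¹ K⁻¹.
ΔS = 3.7 × 20.79 × ln(1530/506) = 85.1 J/K.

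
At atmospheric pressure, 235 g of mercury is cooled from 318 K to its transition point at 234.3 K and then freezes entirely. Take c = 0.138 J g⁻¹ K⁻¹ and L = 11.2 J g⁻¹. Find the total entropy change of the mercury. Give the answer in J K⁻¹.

Cooling step: ΔS₁ = m c ln(T_tr/T_i) = 235 × 0.138 × ln(234.3/318) = -9.906 J/K.
Phase change: ΔS₂ = −mL/T_tr = −235 × 11.2 / 234.3 = -11.23 J/K.
ΔS_total = (-9.906) + (-11.23) = -21.1 J/K.

ΔS = -21.1 J/K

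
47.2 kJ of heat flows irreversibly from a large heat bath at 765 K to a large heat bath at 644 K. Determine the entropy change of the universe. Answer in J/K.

ΔS_hot = −Q/T_H = −47200/765 = -61.7 J/K and ΔS_cold = +Q/T_C = 47200/644 = 73.29 J/K.
ΔS_total = -61.7 + 73.29 = 11.6 J/K, positive as the second law requires.

ΔS_total = 11.6 J/K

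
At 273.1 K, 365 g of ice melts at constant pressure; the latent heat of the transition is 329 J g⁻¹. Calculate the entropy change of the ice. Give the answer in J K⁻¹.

Heat absorbed by the substance: Q = mL = 365 × 329 = 120085 J.
At constant T, ΔS = Q_rev/T = 120085 / 273.1 = 440 J/K.

ΔS = 440 J/K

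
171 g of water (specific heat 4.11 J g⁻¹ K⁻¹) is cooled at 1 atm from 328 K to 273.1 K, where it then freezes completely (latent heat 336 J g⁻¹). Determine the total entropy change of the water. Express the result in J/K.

ΔS = -339 J/K

Cooling step: ΔS₁ = m c ln(T_tr/T_i) = 171 × 4.11 × ln(273.1/328) = -128.7 J/K.
Phase change: ΔS₂ = −mL/T_tr = −171 × 336 / 273.1 = -210.4 J/K.
ΔS_total = (-128.7) + (-210.4) = -339 J/K.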